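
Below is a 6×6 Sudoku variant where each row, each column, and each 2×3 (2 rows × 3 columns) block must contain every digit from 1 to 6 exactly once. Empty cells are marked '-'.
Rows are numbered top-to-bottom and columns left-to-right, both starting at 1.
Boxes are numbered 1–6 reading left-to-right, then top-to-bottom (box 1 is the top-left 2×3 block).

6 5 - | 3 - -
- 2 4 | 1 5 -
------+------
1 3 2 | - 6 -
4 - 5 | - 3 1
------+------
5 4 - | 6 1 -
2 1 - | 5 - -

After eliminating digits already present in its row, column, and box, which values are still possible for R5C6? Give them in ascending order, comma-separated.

2,3

Row 5 already contains {1, 4, 5, 6}.
Column 6 already contains {1}.
Its 2×3 block (box 6) already contains {1, 5, 6}.
Removing those from 1–6 leaves {2, 3} as the candidates for R5C6.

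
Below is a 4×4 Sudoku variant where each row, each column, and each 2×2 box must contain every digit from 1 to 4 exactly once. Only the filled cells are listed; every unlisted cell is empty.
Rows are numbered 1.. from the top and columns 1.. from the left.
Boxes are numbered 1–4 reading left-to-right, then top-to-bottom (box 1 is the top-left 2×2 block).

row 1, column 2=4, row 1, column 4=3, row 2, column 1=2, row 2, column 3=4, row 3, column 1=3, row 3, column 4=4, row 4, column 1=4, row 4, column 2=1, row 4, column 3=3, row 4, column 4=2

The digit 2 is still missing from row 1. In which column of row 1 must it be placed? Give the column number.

3

Consider where 2 can go in row 1.
row 1, column 1 is out (column 1 already has a 2).
So the only cell in row 1 that can hold 2 is row 1, column 3.
That is column 3.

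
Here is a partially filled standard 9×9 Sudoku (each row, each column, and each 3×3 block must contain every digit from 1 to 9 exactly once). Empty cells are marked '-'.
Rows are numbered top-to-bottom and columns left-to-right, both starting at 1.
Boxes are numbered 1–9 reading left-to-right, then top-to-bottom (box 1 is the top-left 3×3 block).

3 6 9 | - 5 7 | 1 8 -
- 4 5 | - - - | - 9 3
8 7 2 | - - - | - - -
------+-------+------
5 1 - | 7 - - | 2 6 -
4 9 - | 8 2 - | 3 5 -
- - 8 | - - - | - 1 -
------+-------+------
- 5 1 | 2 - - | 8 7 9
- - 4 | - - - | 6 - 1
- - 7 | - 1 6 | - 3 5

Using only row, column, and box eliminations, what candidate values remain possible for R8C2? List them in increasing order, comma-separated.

2,3,8

Row 8 already contains {1, 4, 6}.
Column 2 already contains {1, 4, 5, 6, 7, 9}.
Its 3×3 block (box 7) already contains {1, 4, 5, 7}.
Removing those from 1–9 leaves {2, 3, 8} as the candidates for R8C2.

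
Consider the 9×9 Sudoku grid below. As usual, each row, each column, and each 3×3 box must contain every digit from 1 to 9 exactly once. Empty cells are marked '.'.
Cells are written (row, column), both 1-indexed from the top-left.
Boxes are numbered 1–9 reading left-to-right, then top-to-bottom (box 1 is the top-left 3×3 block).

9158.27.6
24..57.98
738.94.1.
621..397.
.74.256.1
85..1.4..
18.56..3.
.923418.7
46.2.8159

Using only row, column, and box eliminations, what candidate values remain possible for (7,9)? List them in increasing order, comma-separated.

Row 7 already contains {1, 3, 5, 6, 8}.
Column 9 already contains {1, 6, 7, 8, 9}.
Its 3×3 block (box 9) already contains {1, 3, 5, 7, 8, 9}.
Removing those from 1–9 leaves {2, 4} as the candidates for (7,9).

2,4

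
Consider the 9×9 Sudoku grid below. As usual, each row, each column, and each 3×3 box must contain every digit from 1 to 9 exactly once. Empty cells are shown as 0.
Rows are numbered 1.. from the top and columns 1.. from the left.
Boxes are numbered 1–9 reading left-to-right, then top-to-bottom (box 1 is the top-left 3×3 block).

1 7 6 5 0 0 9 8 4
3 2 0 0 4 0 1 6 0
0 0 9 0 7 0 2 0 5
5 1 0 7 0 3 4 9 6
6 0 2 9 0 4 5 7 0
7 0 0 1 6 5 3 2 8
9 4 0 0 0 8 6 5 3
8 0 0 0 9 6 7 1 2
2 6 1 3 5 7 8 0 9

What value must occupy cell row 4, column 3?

8

Row 4 already contains {1, 3, 4, 5, 6, 7, 9}.
Column 3 already contains {1, 2, 6, 9}.
Its 3×3 block (box 4) already contains {1, 2, 5, 6, 7}.
The only value from 1–9 not eliminated is 8, so row 4, column 3 = 8.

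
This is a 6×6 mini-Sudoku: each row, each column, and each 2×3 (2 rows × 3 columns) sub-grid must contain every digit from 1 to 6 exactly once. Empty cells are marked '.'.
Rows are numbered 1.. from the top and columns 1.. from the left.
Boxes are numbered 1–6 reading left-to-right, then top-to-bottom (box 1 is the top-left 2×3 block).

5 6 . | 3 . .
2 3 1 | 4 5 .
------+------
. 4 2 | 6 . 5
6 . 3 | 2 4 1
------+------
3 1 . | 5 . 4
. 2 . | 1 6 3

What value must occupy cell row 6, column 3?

Cell row 6, column 3 itself could take any of {4, 5} by direct elimination.
Consider where 5 can go in row 6.
row 6, column 1 is out (column 1 already has a 5).
So the only cell in row 6 that can hold 5 is row 6, column 3.
Therefore row 6, column 3 = 5.

5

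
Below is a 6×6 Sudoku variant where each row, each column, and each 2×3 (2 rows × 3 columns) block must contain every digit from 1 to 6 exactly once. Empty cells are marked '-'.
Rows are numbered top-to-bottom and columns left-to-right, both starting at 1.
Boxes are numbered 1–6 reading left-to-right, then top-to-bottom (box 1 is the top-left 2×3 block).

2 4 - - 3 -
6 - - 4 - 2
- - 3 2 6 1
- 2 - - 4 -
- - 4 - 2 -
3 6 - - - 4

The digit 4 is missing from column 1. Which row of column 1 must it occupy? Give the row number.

Consider where 4 can go in column 1.
R4C1 is out (row 4 already has a 4).
R5C1 is out (row 5 already has a 4).
So the only cell in column 1 that can hold 4 is R3C1.
That is row 3.

3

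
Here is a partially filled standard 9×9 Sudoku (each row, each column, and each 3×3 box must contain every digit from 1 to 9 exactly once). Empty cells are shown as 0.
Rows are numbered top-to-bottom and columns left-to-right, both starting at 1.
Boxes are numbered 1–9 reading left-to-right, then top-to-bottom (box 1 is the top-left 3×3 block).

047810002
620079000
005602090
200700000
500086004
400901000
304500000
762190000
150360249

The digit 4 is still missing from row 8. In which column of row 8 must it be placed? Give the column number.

Consider where 4 can go in row 8.
r8c7 is out (box 9 already has a 4).
r8c8 is out (column 8 already has a 4).
r8c9 is out (column 9 already has a 4).
So the only cell in row 8 that can hold 4 is r8c6.
That is column 6.

6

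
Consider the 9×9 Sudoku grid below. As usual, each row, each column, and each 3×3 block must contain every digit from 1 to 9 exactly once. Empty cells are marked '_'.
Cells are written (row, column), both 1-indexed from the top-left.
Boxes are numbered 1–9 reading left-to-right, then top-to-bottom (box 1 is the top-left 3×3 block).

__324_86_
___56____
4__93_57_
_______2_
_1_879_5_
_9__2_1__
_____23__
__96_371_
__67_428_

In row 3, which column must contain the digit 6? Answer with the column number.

2

Consider where 6 can go in row 3.
(3,3) is out (column 3 already has a 6).
(3,6) is out (box 2 already has a 6).
(3,9) is out (box 3 already has a 6).
So the only cell in row 3 that can hold 6 is (3,2).
That is column 2.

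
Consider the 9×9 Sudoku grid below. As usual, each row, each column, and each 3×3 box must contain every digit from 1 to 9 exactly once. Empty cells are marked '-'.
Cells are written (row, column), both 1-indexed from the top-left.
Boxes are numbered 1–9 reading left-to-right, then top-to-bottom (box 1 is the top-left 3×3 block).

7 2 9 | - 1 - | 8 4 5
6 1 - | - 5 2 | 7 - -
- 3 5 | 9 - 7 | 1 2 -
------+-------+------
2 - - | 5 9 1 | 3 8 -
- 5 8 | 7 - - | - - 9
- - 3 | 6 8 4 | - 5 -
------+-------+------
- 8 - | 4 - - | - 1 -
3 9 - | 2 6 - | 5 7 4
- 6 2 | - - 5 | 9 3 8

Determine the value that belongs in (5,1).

Cell (5,1) itself could take any of {1, 4} by direct elimination.
Consider where 1 can go in row 5.
(5,5) is out (column 5 already has a 1).
(5,6) is out (column 6 already has a 1).
(5,7) is out (column 7 already has a 1).
(5,8) is out (column 8 already has a 1).
So the only cell in row 5 that can hold 1 is (5,1).
Therefore (5,1) = 1.

1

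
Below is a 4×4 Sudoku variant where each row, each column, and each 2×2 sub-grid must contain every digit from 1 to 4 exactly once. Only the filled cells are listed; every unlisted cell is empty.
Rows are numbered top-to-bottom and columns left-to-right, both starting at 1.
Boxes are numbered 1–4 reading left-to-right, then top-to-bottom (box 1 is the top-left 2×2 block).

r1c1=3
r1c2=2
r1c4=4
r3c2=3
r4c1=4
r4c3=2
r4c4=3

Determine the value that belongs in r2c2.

4

Cell r2c2 itself could take any of {1, 4} by direct elimination.
Consider where 4 can go in box 1.
r2c1 is out (column 1 already has a 4).
So the only cell in box 1 that can hold 4 is r2c2.
Therefore r2c2 = 4.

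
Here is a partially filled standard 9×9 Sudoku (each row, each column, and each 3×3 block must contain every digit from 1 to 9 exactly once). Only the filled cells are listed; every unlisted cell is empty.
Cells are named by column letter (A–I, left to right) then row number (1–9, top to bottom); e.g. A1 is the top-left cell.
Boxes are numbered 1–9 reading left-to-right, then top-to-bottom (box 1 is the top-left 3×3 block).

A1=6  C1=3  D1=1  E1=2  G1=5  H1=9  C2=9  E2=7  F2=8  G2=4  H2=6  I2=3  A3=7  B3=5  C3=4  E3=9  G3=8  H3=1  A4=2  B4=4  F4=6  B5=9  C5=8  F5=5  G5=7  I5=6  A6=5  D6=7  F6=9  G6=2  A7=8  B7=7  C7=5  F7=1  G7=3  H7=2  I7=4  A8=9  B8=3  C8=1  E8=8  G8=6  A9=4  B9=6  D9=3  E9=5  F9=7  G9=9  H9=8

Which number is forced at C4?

Row 4 already contains {2, 4, 6}.
Column C already contains {1, 3, 4, 5, 8, 9}.
Its 3×3 block (box 4) already contains {2, 4, 5, 8, 9}.
The only value from 1–9 not eliminated is 7, so C4 = 7.

7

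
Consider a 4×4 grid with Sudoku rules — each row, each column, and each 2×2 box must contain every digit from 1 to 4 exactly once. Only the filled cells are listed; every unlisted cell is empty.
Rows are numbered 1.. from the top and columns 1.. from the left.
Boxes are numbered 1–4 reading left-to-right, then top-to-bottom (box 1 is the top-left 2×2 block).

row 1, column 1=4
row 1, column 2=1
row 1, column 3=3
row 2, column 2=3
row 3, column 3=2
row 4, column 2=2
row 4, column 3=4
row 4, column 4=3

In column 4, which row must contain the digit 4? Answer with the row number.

2

Consider where 4 can go in column 4.
row 1, column 4 is out (row 1 already has a 4).
row 3, column 4 is out (box 4 already has a 4).
So the only cell in column 4 that can hold 4 is row 2, column 4.
That is row 2.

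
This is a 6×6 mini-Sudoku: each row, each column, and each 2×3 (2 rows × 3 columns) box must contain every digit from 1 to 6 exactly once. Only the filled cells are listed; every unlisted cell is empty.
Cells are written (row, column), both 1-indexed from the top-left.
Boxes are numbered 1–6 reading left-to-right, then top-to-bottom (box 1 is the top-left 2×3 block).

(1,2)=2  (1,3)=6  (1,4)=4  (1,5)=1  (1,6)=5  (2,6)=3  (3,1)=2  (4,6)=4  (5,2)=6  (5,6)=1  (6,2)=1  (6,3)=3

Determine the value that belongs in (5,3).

Cell (5,3) itself could take any of {2, 4, 5} by direct elimination.
Consider where 2 can go in box 5.
(5,1) is out (column 1 already has a 2).
(6,1) is out (column 1 already has a 2).
So the only cell in box 5 that can hold 2 is (5,3).
Therefore (5,3) = 2.

2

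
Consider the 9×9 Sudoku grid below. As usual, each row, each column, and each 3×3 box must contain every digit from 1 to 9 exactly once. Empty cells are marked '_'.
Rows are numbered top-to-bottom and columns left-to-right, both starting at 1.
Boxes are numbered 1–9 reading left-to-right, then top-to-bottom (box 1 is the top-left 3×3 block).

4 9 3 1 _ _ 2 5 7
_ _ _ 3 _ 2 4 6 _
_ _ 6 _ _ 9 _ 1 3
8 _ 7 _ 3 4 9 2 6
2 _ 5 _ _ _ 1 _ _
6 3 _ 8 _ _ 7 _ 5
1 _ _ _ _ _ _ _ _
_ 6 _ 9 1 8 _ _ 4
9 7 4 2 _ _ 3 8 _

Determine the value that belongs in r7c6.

Cell r7c6 itself could take any of {3, 5, 6, 7} by direct elimination.
Consider where 3 can go in column 6.
r1c6 is out (row 1 already has a 3).
r5c6 is out (box 5 already has a 3).
r6c6 is out (row 6 already has a 3).
r9c6 is out (row 9 already has a 3).
So the only cell in column 6 that can hold 3 is r7c6.
Therefore r7c6 = 3.

3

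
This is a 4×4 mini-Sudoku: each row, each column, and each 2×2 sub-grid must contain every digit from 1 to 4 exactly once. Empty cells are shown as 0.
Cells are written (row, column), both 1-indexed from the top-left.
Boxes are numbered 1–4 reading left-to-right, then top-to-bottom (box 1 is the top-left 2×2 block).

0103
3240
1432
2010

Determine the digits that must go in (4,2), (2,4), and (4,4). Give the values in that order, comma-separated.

3,1,4

For (4,2):
  Row 4 already contains {1, 2}.
  Column 2 already contains {1, 2, 4}.
  Its 2×2 block (box 3) already contains {1, 2, 4}.
  The only value from 1–4 not eliminated is 3, so (4,2) = 3.
For (2,4):
  Row 2 already contains {2, 3, 4}.
  Column 4 already contains {2, 3}.
  Its 2×2 block (box 2) already contains {3, 4}.
  The only value from 1–4 not eliminated is 1, so (2,4) = 1.
For (4,4):
  Row 4 already contains {1, 2}.
  Column 4 already contains {2, 3}.
  Its 2×2 block (box 4) already contains {1, 2, 3}.
  The only value from 1–4 not eliminated is 4, so (4,4) = 4.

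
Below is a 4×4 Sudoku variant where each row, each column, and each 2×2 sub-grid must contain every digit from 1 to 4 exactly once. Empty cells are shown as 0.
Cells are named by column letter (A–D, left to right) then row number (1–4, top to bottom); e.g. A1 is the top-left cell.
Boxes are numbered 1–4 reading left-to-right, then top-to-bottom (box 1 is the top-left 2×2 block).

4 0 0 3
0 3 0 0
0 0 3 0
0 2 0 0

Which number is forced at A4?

Cell A4 itself could take any of {1, 3} by direct elimination.
Consider where 3 can go in column A.
A2 is out (row 2 already has a 3).
A3 is out (row 3 already has a 3).
So the only cell in column A that can hold 3 is A4.
Therefore A4 = 3.

3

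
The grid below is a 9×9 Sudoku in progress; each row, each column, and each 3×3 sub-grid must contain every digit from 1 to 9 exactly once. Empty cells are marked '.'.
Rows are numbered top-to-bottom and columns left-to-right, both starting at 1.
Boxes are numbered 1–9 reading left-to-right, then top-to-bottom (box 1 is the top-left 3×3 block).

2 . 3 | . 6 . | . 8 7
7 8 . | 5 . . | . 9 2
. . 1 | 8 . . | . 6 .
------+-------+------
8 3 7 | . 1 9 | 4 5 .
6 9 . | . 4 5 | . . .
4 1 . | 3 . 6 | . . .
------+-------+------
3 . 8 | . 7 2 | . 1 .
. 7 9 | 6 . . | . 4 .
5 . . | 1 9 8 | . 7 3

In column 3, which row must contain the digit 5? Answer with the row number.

Consider where 5 can go in column 3.
r2c3 is out (row 2 already has a 5).
r5c3 is out (row 5 already has a 5).
r9c3 is out (row 9 already has a 5).
So the only cell in column 3 that can hold 5 is r6c3.
That is row 6.

6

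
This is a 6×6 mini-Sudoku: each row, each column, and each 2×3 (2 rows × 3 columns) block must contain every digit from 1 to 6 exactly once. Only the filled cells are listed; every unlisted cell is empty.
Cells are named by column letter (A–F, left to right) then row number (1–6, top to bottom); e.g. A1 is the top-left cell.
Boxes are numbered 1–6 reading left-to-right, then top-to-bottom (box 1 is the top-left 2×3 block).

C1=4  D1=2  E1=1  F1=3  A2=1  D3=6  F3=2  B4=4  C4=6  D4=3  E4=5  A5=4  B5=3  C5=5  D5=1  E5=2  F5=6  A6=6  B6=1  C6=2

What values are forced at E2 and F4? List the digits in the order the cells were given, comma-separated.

For E2:
  Consider where 6 can go in box 2.
  D2 is out (column D already has a 6).
  F2 is out (column F already has a 6).
  So the only cell in box 2 that can hold 6 is E2.
  So E2 = 6.
For F4:
  Row 4 already contains {3, 4, 5, 6}.
  Column F already contains {2, 3, 6}.
  Its 2×3 block (box 4) already contains {2, 3, 5, 6}.
  The only value from 1–6 not eliminated is 1, so F4 = 1.

6,1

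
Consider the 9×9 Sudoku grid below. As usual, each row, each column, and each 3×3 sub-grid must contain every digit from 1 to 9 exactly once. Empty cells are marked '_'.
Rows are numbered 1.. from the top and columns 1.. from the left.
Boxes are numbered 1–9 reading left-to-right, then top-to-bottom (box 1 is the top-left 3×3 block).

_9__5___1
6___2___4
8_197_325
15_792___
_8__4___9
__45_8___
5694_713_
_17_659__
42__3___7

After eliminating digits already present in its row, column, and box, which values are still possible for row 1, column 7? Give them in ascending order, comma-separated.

6,7,8

Row 1 already contains {1, 5, 9}.
Column 7 already contains {1, 3, 9}.
Its 3×3 block (box 3) already contains {1, 2, 3, 4, 5}.
Removing those from 1–9 leaves {6, 7, 8} as the candidates for row 1, column 7.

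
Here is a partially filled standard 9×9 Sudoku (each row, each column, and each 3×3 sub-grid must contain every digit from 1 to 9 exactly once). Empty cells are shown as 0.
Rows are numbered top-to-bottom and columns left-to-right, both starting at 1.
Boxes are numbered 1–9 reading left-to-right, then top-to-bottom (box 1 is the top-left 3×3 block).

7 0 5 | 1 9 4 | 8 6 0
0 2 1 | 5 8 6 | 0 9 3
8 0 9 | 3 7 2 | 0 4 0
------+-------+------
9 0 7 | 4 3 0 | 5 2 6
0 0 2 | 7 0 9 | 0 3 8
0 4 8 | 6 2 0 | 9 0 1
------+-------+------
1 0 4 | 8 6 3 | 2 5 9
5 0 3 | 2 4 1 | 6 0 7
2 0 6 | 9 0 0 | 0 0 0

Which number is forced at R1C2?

3

Row 1 already contains {1, 4, 5, 6, 7, 8, 9}.
Column 2 already contains {2, 4}.
Its 3×3 block (box 1) already contains {1, 2, 5, 7, 8, 9}.
The only value from 1–9 not eliminated is 3, so R1C2 = 3.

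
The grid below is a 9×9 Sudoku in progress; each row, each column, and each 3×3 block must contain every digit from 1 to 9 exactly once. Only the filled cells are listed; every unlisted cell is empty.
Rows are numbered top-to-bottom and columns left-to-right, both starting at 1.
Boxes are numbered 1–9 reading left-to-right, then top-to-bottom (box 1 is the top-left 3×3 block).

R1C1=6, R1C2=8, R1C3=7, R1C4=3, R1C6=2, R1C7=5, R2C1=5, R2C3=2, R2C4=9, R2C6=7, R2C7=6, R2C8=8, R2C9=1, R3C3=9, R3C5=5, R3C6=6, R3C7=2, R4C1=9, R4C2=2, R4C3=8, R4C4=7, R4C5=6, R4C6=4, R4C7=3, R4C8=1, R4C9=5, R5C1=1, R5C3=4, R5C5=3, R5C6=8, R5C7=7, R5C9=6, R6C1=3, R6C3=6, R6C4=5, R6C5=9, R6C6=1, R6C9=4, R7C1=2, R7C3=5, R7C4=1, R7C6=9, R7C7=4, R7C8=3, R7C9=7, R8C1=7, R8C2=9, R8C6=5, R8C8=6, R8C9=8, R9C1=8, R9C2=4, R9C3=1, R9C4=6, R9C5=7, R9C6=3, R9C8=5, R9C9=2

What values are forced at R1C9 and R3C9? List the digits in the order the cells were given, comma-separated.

9,3

For R1C9:
  Row 1 already contains {2, 3, 5, 6, 7, 8}.
  Column 9 already contains {1, 2, 4, 5, 6, 7, 8}.
  Its 3×3 block (box 3) already contains {1, 2, 5, 6, 8}.
  The only value from 1–9 not eliminated is 9, so R1C9 = 9.
For R3C9:
  Row 3 already contains {2, 5, 6, 9}.
  Column 9 already contains {1, 2, 4, 5, 6, 7, 8}.
  Its 3×3 block (box 3) already contains {1, 2, 5, 6, 8}.
  The only value from 1–9 not eliminated is 3, so R3C9 = 3.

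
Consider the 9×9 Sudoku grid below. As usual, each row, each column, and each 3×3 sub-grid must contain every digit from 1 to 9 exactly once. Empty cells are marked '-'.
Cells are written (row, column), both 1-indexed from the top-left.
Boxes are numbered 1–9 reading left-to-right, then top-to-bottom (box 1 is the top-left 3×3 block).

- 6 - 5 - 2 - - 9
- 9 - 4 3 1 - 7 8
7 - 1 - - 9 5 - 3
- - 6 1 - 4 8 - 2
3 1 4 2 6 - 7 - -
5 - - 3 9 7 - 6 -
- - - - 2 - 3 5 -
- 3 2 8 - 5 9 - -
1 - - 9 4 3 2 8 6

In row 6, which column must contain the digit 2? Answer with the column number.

Consider where 2 can go in row 6.
(6,3) is out (column 3 already has a 2).
(6,7) is out (column 7 already has a 2).
(6,9) is out (column 9 already has a 2).
So the only cell in row 6 that can hold 2 is (6,2).
That is column 2.

2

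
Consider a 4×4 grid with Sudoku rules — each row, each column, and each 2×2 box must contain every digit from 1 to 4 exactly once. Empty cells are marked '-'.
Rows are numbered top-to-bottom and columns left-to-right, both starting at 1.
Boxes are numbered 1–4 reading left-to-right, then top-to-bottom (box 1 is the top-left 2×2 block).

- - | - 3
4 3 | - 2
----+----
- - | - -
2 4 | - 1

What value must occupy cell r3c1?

3

Cell r3c1 itself could take any of {1, 3} by direct elimination.
Consider where 3 can go in column 1.
r1c1 is out (row 1 already has a 3).
So the only cell in column 1 that can hold 3 is r3c1.
Therefore r3c1 = 3.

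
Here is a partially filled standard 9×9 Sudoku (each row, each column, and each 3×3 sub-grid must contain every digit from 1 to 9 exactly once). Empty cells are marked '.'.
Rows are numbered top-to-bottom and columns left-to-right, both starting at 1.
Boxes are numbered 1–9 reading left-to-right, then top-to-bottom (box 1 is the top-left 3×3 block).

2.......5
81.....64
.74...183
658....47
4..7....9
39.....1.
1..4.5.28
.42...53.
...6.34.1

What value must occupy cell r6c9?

2

Cell r6c9 itself could take any of {2, 6} by direct elimination.
Consider where 2 can go in column 9.
r8c9 is out (row 8 already has a 2).
So the only cell in column 9 that can hold 2 is r6c9.
Therefore r6c9 = 2.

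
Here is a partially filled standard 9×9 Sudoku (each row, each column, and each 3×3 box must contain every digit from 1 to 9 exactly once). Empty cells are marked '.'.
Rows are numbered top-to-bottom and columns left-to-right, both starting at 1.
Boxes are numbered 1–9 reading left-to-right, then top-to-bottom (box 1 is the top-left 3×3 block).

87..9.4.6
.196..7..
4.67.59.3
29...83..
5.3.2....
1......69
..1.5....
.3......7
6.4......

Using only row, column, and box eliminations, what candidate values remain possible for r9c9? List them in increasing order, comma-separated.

Row 9 already contains {4, 6}.
Column 9 already contains {3, 6, 7, 9}.
Its 3×3 block (box 9) already contains {7}.
Removing those from 1–9 leaves {1, 2, 5, 8} as the candidates for r9c9.

1,2,5,8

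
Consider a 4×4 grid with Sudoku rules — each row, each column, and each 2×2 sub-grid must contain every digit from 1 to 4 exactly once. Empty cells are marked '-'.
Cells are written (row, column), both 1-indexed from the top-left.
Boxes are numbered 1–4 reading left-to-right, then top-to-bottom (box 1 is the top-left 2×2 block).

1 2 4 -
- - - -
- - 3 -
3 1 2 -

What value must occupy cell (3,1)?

Cell (3,1) itself could take any of {2, 4} by direct elimination.
Consider where 2 can go in box 3.
(3,2) is out (column 2 already has a 2).
So the only cell in box 3 that can hold 2 is (3,1).
Therefore (3,1) = 2.

2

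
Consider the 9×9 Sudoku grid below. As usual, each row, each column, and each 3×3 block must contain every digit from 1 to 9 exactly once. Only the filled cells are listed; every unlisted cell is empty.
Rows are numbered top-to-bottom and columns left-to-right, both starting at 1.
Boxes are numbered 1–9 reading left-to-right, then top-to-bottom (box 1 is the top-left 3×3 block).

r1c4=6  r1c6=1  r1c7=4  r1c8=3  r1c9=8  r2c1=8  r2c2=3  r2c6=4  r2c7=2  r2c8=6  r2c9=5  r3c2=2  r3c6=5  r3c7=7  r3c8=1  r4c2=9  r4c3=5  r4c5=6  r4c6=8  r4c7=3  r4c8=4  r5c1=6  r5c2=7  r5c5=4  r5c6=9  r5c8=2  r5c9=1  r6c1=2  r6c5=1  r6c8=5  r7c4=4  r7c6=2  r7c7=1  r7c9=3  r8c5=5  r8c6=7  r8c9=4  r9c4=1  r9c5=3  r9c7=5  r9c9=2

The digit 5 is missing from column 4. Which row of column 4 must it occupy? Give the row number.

5

Consider where 5 can go in column 4.
r2c4 is out (row 2 already has a 5).
r3c4 is out (row 3 already has a 5).
r4c4 is out (row 4 already has a 5).
r6c4 is out (row 6 already has a 5).
r8c4 is out (row 8 already has a 5).
So the only cell in column 4 that can hold 5 is r5c4.
That is row 5.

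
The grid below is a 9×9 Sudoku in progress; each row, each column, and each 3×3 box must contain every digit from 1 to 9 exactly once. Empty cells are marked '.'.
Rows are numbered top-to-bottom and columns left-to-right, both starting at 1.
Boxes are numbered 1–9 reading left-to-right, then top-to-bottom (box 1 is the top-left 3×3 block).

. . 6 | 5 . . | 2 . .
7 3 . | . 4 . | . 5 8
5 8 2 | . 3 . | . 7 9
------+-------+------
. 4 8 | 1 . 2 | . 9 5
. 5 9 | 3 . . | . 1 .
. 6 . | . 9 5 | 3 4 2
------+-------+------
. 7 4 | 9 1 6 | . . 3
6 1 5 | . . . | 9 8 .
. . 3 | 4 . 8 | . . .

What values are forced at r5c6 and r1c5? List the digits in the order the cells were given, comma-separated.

4,8

For r5c6:
  Consider where 4 can go in column 6.
  r1c6 is out (box 2 already has a 4).
  r2c6 is out (row 2 already has a 4).
  r3c6 is out (box 2 already has a 4).
  r8c6 is out (box 8 already has a 4).
  So the only cell in column 6 that can hold 4 is r5c6.
  So r5c6 = 4.
For r1c5:
  Consider where 8 can go in row 1.
  r1c1 is out (box 1 already has a 8).
  r1c2 is out (column 2 already has a 8).
  r1c6 is out (column 6 already has a 8).
  r1c8 is out (column 8 already has a 8).
  r1c9 is out (column 9 already has a 8).
  So the only cell in row 1 that can hold 8 is r1c5.
  So r1c5 = 8.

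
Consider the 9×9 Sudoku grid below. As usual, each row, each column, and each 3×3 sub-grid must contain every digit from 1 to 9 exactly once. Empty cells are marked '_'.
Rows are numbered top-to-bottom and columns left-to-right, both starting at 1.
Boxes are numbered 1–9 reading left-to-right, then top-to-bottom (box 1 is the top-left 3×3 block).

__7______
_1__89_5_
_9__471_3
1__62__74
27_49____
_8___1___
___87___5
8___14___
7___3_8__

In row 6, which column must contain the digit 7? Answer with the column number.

Consider where 7 can go in row 6.
r6c1 is out (column 1 already has a 7). r6c3 is out (column 3 already has a 7). r6c5 is out (column 5 already has a 7). r6c7 is out (box 6 already has a 7). The remaining empty cells in row 6 are similarly blocked.
So the only cell in row 6 that can hold 7 is r6c4.
That is column 4.

4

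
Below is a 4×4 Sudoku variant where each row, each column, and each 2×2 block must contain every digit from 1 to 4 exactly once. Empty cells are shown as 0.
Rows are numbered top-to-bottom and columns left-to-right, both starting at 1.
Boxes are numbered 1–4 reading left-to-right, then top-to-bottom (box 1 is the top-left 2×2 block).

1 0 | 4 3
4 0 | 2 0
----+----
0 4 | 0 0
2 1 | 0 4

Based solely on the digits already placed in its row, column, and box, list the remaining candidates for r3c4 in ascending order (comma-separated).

Row 3 already contains {4}.
Column 4 already contains {3, 4}.
Its 2×2 block (box 4) already contains {4}.
Removing those from 1–4 leaves {1, 2} as the candidates for r3c4.

1,2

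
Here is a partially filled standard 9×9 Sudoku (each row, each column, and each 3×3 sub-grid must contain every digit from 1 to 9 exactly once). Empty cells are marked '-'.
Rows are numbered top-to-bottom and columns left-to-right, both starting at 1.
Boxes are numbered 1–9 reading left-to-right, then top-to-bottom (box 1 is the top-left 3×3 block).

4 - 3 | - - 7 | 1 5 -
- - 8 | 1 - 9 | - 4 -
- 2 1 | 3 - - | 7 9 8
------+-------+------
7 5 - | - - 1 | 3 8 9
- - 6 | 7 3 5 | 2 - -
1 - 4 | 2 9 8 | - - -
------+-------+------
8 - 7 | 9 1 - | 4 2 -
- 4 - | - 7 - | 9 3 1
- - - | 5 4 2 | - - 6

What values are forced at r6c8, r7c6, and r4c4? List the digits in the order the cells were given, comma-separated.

For r6c8:
  Consider where 6 can go in column 8.
  r5c8 is out (row 5 already has a 6).
  r9c8 is out (row 9 already has a 6).
  So the only cell in column 8 that can hold 6 is r6c8.
  So r6c8 = 6.
For r7c6:
  Consider where 3 can go in column 6.
  r3c6 is out (row 3 already has a 3).
  r8c6 is out (row 8 already has a 3).
  So the only cell in column 6 that can hold 3 is r7c6.
  So r7c6 = 3.
For r4c4:
  Consider where 4 can go in row 4.
  r4c3 is out (column 3 already has a 4).
  r4c5 is out (column 5 already has a 4).
  So the only cell in row 4 that can hold 4 is r4c4.
  So r4c4 = 4.

6,3,4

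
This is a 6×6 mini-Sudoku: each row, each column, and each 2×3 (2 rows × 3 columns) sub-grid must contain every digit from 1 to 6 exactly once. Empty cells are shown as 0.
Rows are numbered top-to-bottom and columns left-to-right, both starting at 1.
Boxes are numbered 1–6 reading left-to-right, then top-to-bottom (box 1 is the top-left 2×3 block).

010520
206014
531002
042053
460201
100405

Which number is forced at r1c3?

Cell r1c3 itself could take any of {3, 4} by direct elimination.
Consider where 4 can go in box 1.
r1c1 is out (column 1 already has a 4).
r2c2 is out (row 2 already has a 4).
So the only cell in box 1 that can hold 4 is r1c3.
Therefore r1c3 = 4.

4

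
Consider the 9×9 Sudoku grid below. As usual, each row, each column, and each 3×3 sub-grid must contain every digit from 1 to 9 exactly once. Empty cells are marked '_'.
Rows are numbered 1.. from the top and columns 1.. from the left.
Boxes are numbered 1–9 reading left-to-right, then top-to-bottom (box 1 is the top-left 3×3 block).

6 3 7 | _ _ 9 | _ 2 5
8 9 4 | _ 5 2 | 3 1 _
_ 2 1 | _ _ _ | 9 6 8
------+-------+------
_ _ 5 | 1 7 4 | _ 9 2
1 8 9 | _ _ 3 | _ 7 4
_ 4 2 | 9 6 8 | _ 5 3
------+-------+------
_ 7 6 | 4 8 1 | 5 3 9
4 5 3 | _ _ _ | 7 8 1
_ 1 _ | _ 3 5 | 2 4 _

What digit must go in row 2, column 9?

7

Row 2 already contains {1, 2, 3, 4, 5, 8, 9}.
Column 9 already contains {1, 2, 3, 4, 5, 8, 9}.
Its 3×3 block (box 3) already contains {1, 2, 3, 5, 6, 8, 9}.
The only value from 1–9 not eliminated is 7, so row 2, column 9 = 7.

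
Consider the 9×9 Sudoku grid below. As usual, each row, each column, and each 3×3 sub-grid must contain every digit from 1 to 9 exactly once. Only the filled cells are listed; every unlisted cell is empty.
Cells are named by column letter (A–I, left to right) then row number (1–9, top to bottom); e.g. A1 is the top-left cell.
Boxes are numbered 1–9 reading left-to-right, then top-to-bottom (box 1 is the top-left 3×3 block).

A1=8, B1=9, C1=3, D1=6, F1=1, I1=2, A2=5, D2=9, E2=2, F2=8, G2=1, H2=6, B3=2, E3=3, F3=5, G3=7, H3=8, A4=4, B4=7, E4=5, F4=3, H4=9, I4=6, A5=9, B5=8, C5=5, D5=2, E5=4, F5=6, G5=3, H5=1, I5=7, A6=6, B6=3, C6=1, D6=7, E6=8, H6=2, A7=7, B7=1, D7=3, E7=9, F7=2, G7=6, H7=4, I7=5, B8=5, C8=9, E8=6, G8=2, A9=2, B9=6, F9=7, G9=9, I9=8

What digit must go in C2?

7

Cell C2 itself could take any of {4, 7} by direct elimination.
Consider where 7 can go in row 2.
B2 is out (column B already has a 7).
I2 is out (column I already has a 7).
So the only cell in row 2 that can hold 7 is C2.
Therefore C2 = 7.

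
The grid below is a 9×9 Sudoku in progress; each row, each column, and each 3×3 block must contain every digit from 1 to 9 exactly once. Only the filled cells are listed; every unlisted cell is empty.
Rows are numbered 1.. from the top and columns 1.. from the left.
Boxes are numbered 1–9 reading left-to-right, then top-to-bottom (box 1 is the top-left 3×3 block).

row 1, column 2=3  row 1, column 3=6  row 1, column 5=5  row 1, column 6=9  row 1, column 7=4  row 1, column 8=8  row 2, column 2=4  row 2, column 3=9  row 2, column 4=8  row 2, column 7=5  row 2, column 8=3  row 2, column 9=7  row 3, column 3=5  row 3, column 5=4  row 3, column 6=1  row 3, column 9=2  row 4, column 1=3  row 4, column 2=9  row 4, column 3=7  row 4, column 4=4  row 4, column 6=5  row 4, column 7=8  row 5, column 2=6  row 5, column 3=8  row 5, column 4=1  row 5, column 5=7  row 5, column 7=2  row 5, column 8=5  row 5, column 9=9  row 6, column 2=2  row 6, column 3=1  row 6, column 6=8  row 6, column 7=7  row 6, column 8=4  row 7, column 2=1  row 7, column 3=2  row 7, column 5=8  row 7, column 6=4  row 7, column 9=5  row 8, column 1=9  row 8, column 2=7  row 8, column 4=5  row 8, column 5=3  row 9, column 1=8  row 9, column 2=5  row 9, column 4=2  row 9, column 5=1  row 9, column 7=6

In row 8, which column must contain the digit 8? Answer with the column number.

9

Consider where 8 can go in row 8.
row 8, column 3 is out (column 3 already has a 8).
row 8, column 6 is out (column 6 already has a 8).
row 8, column 7 is out (column 7 already has a 8).
row 8, column 8 is out (column 8 already has a 8).
So the only cell in row 8 that can hold 8 is row 8, column 9.
That is column 9.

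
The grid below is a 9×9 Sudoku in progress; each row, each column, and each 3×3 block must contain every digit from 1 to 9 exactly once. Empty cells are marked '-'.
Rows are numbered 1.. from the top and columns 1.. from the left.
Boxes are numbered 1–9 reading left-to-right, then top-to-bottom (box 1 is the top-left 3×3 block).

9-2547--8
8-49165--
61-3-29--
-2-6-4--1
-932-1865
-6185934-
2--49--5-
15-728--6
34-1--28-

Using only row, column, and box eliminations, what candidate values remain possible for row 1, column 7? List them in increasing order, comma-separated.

Row 1 already contains {2, 4, 5, 7, 8, 9}.
Column 7 already contains {2, 3, 5, 8, 9}.
Its 3×3 block (box 3) already contains {5, 8, 9}.
Removing those from 1–9 leaves {1, 6} as the candidates for row 1, column 7.

1,6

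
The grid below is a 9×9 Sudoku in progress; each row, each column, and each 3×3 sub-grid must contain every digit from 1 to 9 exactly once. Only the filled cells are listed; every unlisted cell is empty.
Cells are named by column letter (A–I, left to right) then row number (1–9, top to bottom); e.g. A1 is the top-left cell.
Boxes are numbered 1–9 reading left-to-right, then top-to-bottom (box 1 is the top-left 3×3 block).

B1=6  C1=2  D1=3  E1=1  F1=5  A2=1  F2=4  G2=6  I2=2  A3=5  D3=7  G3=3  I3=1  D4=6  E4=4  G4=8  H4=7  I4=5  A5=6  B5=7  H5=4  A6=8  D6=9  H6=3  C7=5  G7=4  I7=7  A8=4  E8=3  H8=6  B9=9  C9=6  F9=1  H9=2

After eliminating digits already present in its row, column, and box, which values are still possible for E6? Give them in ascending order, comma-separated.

2,5,7

Row 6 already contains {3, 8, 9}.
Column E already contains {1, 3, 4}.
Its 3×3 block (box 5) already contains {4, 6, 9}.
Removing those from 1–9 leaves {2, 5, 7} as the candidates for E6.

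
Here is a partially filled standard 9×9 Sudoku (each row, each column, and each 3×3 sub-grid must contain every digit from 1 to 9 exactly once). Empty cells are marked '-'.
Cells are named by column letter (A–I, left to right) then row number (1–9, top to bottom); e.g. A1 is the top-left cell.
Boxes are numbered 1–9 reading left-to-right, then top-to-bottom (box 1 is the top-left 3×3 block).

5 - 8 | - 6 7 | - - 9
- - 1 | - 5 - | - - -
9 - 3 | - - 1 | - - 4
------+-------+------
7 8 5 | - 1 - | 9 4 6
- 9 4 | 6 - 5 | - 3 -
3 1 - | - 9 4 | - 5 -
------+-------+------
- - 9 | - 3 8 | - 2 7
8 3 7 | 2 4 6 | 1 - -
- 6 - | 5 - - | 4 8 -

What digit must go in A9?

1

Cell A9 itself could take any of {1, 2} by direct elimination.
Consider where 1 can go in row 9.
C9 is out (column C already has a 1).
E9 is out (column E already has a 1).
F9 is out (column F already has a 1).
I9 is out (box 9 already has a 1).
So the only cell in row 9 that can hold 1 is A9.
Therefore A9 = 1.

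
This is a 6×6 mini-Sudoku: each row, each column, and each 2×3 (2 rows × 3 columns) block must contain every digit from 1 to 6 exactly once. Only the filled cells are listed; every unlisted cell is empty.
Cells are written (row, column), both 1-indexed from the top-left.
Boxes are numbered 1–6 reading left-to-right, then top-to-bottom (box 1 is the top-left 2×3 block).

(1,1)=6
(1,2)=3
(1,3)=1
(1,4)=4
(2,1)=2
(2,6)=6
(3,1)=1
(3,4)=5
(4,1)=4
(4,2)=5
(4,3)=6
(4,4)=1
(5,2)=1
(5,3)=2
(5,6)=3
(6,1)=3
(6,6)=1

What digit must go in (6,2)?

Cell (6,2) itself could take any of {4, 6} by direct elimination.
Consider where 6 can go in column 2.
(2,2) is out (row 2 already has a 6).
(3,2) is out (box 3 already has a 6).
So the only cell in column 2 that can hold 6 is (6,2).
Therefore (6,2) = 6.

6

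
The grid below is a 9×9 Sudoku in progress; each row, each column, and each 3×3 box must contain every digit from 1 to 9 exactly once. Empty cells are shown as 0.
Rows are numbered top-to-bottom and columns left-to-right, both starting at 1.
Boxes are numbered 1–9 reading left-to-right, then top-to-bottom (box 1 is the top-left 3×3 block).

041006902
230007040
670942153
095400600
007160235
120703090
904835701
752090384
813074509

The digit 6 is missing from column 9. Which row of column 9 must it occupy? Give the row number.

Consider where 6 can go in column 9.
R4C9 is out (row 4 already has a 6).
R6C9 is out (box 6 already has a 6).
So the only cell in column 9 that can hold 6 is R2C9.
That is row 2.

2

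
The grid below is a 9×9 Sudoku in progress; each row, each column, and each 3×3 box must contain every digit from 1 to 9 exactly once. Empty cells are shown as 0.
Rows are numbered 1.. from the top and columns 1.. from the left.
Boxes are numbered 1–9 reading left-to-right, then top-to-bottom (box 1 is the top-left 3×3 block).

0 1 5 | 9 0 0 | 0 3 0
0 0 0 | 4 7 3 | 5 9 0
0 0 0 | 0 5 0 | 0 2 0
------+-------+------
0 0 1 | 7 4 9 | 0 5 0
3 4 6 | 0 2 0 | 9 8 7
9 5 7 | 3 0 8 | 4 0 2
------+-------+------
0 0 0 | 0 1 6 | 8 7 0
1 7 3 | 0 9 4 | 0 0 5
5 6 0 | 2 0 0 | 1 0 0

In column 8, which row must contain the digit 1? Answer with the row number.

Consider where 1 can go in column 8.
row 8, column 8 is out (row 8 already has a 1).
row 9, column 8 is out (row 9 already has a 1).
So the only cell in column 8 that can hold 1 is row 6, column 8.
That is row 6.

6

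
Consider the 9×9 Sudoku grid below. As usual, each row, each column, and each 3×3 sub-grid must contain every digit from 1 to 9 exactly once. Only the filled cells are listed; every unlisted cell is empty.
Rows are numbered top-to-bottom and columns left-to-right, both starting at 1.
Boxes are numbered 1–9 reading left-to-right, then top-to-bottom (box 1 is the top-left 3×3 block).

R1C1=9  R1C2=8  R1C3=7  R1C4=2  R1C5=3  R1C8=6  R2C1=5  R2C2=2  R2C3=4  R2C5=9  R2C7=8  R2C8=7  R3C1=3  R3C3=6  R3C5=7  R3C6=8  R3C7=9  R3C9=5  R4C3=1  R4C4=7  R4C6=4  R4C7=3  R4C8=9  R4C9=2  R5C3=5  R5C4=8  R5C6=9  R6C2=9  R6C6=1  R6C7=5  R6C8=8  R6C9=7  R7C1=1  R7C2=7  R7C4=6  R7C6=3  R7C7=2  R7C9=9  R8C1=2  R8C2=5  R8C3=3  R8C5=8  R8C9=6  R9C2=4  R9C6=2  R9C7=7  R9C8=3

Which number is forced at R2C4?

Row 2 already contains {2, 4, 5, 7, 8, 9}.
Column 4 already contains {2, 6, 7, 8}.
Its 3×3 block (box 2) already contains {2, 3, 7, 8, 9}.
The only value from 1–9 not eliminated is 1, so R2C4 = 1.

1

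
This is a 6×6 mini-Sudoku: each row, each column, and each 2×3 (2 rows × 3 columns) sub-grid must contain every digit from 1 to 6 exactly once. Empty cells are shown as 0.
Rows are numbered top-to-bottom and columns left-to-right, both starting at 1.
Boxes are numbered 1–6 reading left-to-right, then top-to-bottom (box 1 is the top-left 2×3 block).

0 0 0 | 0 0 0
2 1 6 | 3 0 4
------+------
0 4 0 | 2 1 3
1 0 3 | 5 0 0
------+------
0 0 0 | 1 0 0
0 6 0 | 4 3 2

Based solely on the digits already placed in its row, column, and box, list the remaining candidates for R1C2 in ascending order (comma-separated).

Row 1 already contains {}.
Column 2 already contains {1, 4, 6}.
Its 2×3 block (box 1) already contains {1, 2, 6}.
Removing those from 1–6 leaves {3, 5} as the candidates for R1C2.

3,5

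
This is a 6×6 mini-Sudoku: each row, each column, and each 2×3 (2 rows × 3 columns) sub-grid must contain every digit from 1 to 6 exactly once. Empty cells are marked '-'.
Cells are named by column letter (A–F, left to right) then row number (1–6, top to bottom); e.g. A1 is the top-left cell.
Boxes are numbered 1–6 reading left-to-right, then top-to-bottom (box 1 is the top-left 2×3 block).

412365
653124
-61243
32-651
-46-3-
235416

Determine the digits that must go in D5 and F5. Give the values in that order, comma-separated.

For D5:
  Row 5 already contains {3, 4, 6}.
  Column D already contains {1, 2, 3, 4, 6}.
  Its 2×3 block (box 6) already contains {1, 3, 4, 6}.
  The only value from 1–6 not eliminated is 5, so D5 = 5.
For F5:
  Row 5 already contains {3, 4, 6}.
  Column F already contains {1, 3, 4, 5, 6}.
  Its 2×3 block (box 6) already contains {1, 3, 4, 6}.
  The only value from 1–6 not eliminated is 2, so F5 = 2.

5,2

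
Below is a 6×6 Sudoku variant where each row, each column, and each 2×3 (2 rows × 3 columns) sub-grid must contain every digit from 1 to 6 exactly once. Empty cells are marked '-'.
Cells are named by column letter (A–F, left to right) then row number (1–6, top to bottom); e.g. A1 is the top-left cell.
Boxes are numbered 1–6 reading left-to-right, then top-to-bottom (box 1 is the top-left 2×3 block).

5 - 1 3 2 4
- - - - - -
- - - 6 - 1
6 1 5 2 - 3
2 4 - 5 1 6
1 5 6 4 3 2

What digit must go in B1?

6

Row 1 already contains {1, 2, 3, 4, 5}.
Column B already contains {1, 4, 5}.
Its 2×3 block (box 1) already contains {1, 5}.
The only value from 1–6 not eliminated is 6, so B1 = 6.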